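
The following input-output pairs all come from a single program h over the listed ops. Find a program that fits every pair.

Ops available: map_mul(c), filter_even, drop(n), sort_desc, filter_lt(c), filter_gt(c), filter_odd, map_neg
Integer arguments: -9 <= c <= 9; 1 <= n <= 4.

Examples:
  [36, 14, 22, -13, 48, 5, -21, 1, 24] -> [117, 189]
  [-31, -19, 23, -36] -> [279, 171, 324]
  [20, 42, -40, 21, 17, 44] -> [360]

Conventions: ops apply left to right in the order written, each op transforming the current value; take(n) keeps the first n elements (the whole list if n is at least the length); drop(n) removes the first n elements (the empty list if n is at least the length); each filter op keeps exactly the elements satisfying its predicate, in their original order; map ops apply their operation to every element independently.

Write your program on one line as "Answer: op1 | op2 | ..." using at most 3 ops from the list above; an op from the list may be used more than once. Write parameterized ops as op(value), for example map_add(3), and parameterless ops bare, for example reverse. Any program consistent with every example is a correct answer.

map_mul(-9) | filter_gt(6)

Check, running the answer program on each example:
  [36, 14, 22, -13, 48, 5, -21, 1, 24] -> [-324, -126, -198, 117, -432, -45, 189, -9, -216] -> [117, 189]
  [-31, -19, 23, -36] -> [279, 171, -207, 324] -> [279, 171, 324]
  [20, 42, -40, 21, 17, 44] -> [-180, -378, 360, -189, -153, -396] -> [360]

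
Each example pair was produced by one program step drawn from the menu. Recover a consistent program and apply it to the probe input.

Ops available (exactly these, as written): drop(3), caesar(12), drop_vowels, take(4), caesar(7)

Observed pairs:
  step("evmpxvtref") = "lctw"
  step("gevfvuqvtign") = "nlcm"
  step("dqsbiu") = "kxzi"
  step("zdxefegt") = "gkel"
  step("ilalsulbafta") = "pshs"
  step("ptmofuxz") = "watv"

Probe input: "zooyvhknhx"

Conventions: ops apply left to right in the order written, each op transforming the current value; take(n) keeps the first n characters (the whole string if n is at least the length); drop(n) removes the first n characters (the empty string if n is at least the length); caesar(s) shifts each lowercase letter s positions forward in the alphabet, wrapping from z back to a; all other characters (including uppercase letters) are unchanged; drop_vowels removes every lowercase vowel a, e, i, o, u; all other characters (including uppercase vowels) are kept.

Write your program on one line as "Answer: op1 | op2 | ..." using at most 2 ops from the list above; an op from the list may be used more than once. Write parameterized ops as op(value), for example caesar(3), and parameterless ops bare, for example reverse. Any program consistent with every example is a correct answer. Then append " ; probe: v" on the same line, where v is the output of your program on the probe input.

take(4) | caesar(7) ; probe: "gvvf"

Check, running the answer program on each example:
  "evmpxvtref" -> "evmp" -> "lctw"
  "gevfvuqvtign" -> "gevf" -> "nlcm"
  "dqsbiu" -> "dqsb" -> "kxzi"
  "zdxefegt" -> "zdxe" -> "gkel"
  "ilalsulbafta" -> "ilal" -> "pshs"
  "ptmofuxz" -> "ptmo" -> "watv"
  probe: "zooyvhknhx" -> "zooy" -> "gvvf"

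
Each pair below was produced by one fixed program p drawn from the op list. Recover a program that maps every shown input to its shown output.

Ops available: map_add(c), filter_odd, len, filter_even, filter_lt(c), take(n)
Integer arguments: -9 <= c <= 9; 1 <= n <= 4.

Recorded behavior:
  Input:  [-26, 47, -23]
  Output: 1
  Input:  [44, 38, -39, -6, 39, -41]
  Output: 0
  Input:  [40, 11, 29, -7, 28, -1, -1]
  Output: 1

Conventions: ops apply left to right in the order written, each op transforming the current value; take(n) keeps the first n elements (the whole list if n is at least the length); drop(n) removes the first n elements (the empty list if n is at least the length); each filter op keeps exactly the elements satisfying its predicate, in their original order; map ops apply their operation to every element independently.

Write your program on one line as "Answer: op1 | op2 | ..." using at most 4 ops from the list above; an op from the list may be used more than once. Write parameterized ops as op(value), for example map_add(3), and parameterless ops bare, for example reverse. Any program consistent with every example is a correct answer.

take(2) | filter_odd | len

Check, running the answer program on each example:
  [-26, 47, -23] -> [-26, 47] -> [47] -> 1
  [44, 38, -39, -6, 39, -41] -> [44, 38] -> [] -> 0
  [40, 11, 29, -7, 28, -1, -1] -> [40, 11] -> [11] -> 1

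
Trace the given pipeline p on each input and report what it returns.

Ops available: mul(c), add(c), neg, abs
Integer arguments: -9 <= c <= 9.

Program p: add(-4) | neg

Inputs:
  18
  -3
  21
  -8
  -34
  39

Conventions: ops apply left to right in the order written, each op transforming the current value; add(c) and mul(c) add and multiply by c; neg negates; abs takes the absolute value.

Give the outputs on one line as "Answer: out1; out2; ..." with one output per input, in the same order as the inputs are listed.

-14; 7; -17; 12; 38; -35

Execution, op by op:
  18 -> 14 -> -14
  -3 -> -7 -> 7
  21 -> 17 -> -17
  -8 -> -12 -> 12
  -34 -> -38 -> 38
  39 -> 35 -> -35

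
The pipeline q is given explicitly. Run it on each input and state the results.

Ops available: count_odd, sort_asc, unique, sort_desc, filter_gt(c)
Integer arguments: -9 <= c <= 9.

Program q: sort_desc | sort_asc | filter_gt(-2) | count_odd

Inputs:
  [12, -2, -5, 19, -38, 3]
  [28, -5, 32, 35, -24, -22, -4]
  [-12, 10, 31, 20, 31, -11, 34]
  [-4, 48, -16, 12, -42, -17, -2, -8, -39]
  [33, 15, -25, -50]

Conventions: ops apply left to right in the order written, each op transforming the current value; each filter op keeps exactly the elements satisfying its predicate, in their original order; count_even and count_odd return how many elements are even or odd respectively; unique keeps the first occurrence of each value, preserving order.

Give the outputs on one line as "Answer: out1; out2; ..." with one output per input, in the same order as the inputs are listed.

Execution, op by op:
  [12, -2, -5, 19, -38, 3] -> [19, 12, 3, -2, -5, -38] -> [-38, -5, -2, 3, 12, 19] -> [3, 12, 19] -> 2
  [28, -5, 32, 35, -24, -22, -4] -> [35, 32, 28, -4, -5, -22, -24] -> [-24, -22, -5, -4, 28, 32, 35] -> [28, 32, 35] -> 1
  [-12, 10, 31, 20, 31, -11, 34] -> [34, 31, 31, 20, 10, -11, -12] -> [-12, -11, 10, 20, 31, 31, 34] -> [10, 20, 31, 31, 34] -> 2
  [-4, 48, -16, 12, -42, -17, -2, -8, -39] -> [48, 12, -2, -4, -8, -16, -17, -39, -42] -> [-42, -39, -17, -16, -8, -4, -2, 12, 48] -> [12, 48] -> 0
  [33, 15, -25, -50] -> [33, 15, -25, -50] -> [-50, -25, 15, 33] -> [15, 33] -> 2

2; 1; 2; 0; 2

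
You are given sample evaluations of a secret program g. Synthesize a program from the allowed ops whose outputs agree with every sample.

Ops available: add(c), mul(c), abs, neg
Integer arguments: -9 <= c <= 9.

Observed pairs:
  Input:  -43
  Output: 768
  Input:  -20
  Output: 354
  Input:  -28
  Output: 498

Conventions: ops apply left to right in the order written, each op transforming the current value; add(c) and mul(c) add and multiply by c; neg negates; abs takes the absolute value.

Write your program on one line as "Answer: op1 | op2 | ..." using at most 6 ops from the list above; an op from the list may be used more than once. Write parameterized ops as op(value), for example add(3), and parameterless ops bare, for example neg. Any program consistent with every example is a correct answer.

abs | mul(3) | neg | mul(-6) | add(-6)

Check, running the answer program on each example:
  -43 -> 43 -> 129 -> -129 -> 774 -> 768
  -20 -> 20 -> 60 -> -60 -> 360 -> 354
  -28 -> 28 -> 84 -> -84 -> 504 -> 498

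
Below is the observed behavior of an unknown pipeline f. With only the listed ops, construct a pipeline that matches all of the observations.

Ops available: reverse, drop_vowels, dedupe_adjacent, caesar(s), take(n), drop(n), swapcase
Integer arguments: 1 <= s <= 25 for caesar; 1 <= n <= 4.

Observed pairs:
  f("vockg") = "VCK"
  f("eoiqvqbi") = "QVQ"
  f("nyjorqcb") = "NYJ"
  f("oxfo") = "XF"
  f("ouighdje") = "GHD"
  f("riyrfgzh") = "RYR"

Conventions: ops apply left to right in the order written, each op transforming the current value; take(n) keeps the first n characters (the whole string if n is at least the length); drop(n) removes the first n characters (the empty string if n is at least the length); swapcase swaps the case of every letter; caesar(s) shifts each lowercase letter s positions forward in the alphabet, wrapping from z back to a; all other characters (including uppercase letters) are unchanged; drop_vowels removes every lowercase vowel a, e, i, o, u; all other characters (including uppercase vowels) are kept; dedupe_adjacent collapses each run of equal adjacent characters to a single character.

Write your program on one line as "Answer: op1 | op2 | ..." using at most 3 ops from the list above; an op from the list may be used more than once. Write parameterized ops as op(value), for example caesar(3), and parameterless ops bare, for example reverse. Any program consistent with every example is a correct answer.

drop_vowels | take(3) | swapcase

Check, running the answer program on each example:
  "vockg" -> "vckg" -> "vck" -> "VCK"
  "eoiqvqbi" -> "qvqb" -> "qvq" -> "QVQ"
  "nyjorqcb" -> "nyjrqcb" -> "nyj" -> "NYJ"
  "oxfo" -> "xf" -> "xf" -> "XF"
  "ouighdje" -> "ghdj" -> "ghd" -> "GHD"
  "riyrfgzh" -> "ryrfgzh" -> "ryr" -> "RYR"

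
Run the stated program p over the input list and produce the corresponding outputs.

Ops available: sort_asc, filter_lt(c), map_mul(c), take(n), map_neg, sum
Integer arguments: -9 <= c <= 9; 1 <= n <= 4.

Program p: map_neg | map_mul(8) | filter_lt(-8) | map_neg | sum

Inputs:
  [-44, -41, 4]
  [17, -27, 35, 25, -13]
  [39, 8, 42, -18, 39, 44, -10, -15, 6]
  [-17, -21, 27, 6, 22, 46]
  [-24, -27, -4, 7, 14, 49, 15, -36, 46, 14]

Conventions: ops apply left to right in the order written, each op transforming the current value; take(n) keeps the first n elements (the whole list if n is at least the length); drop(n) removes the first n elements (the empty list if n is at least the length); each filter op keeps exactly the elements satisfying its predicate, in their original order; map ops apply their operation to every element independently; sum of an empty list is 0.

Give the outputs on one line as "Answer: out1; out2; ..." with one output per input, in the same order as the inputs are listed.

32; 616; 1424; 808; 1160

Execution, op by op:
  [-44, -41, 4] -> [44, 41, -4] -> [352, 328, -32] -> [-32] -> [32] -> 32
  [17, -27, 35, 25, -13] -> [-17, 27, -35, -25, 13] -> [-136, 216, -280, -200, 104] -> [-136, -280, -200] -> [136, 280, 200] -> 616
  [39, 8, 42, -18, 39, 44, -10, -15, 6] -> [-39, -8, -42, 18, -39, -44, 10, 15, -6] -> [-312, -64, -336, 144, -312, -352, 80, 120, -48] -> [-312, -64, -336, -312, -352, -48] -> [312, 64, 336, 312, 352, 48] -> 1424
  [-17, -21, 27, 6, 22, 46] -> [17, 21, -27, -6, -22, -46] -> [136, 168, -216, -48, -176, -368] -> [-216, -48, -176, -368] -> [216, 48, 176, 368] -> 808
  [-24, -27, -4, 7, 14, 49, 15, -36, 46, 14] -> [24, 27, 4, -7, -14, -49, -15, 36, -46, -14] -> [192, 216, 32, -56, -112, -392, -120, 288, -368, -112] -> [-56, -112, -392, -120, -368, -112] -> [56, 112, 392, 120, 368, 112] -> 1160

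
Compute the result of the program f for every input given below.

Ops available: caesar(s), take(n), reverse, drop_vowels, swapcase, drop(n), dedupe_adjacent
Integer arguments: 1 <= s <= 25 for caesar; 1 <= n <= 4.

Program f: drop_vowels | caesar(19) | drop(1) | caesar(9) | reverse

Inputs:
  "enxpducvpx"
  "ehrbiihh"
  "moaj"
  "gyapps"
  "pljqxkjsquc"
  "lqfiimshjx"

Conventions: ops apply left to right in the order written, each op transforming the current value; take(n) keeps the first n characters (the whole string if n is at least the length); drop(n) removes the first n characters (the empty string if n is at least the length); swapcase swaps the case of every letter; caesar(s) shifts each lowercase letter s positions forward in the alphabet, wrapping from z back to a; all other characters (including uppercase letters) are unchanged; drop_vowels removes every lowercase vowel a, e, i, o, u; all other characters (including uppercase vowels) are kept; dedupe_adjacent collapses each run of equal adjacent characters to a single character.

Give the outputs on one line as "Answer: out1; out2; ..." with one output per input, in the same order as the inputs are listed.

Execution, op by op:
  "enxpducvpx" -> "nxpdcvpx" -> "gqiwvoiq" -> "qiwvoiq" -> "zrfexrz" -> "zrxefrz"
  "ehrbiihh" -> "hrbhh" -> "akuaa" -> "kuaa" -> "tdjj" -> "jjdt"
  "moaj" -> "mj" -> "fc" -> "c" -> "l" -> "l"
  "gyapps" -> "gypps" -> "zriil" -> "riil" -> "arru" -> "urra"
  "pljqxkjsquc" -> "pljqxkjsqc" -> "iecjqdcljv" -> "ecjqdcljv" -> "nlszmluse" -> "esulmzsln"
  "lqfiimshjx" -> "lqfmshjx" -> "ejyflacq" -> "jyflacq" -> "shoujlz" -> "zljuohs"

"zrxefrz"; "jjdt"; "l"; "urra"; "esulmzsln"; "zljuohs"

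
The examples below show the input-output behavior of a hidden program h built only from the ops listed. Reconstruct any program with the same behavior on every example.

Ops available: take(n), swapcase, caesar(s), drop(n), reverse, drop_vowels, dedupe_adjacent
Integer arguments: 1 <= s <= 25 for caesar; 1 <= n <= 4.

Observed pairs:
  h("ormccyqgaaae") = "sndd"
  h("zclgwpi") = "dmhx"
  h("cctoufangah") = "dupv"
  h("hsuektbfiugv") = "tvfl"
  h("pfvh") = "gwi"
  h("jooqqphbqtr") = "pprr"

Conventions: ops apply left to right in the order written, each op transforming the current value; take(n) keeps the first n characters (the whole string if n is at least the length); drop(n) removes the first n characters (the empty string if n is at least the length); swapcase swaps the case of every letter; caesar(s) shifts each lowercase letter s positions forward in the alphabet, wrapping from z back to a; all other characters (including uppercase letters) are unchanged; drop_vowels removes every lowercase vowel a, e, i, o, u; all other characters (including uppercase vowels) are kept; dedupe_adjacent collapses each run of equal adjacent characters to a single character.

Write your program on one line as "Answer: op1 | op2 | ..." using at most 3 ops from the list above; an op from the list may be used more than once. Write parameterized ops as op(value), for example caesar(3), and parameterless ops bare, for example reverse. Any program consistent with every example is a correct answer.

drop(1) | take(4) | caesar(1)

Check, running the answer program on each example:
  "ormccyqgaaae" -> "rmccyqgaaae" -> "rmcc" -> "sndd"
  "zclgwpi" -> "clgwpi" -> "clgw" -> "dmhx"
  "cctoufangah" -> "ctoufangah" -> "ctou" -> "dupv"
  "hsuektbfiugv" -> "suektbfiugv" -> "suek" -> "tvfl"
  "pfvh" -> "fvh" -> "fvh" -> "gwi"
  "jooqqphbqtr" -> "ooqqphbqtr" -> "ooqq" -> "pprr"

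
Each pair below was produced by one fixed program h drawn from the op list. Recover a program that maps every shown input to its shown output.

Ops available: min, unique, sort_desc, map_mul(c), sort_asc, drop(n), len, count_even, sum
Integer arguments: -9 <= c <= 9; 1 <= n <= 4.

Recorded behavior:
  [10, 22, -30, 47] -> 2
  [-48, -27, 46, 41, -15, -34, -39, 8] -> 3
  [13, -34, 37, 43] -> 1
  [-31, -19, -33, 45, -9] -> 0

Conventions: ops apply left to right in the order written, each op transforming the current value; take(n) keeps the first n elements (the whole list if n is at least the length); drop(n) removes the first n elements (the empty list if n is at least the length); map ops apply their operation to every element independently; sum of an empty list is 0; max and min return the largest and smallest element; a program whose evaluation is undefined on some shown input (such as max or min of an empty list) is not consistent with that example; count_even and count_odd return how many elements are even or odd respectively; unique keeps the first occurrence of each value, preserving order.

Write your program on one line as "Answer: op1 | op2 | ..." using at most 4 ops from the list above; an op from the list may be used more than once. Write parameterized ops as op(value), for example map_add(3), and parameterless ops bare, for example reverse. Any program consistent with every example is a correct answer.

map_mul(-3) | drop(1) | count_even

Check, running the answer program on each example:
  [10, 22, -30, 47] -> [-30, -66, 90, -141] -> [-66, 90, -141] -> 2
  [-48, -27, 46, 41, -15, -34, -39, 8] -> [144, 81, -138, -123, 45, 102, 117, -24] -> [81, -138, -123, 45, 102, 117, -24] -> 3
  [13, -34, 37, 43] -> [-39, 102, -111, -129] -> [102, -111, -129] -> 1
  [-31, -19, -33, 45, -9] -> [93, 57, 99, -135, 27] -> [57, 99, -135, 27] -> 0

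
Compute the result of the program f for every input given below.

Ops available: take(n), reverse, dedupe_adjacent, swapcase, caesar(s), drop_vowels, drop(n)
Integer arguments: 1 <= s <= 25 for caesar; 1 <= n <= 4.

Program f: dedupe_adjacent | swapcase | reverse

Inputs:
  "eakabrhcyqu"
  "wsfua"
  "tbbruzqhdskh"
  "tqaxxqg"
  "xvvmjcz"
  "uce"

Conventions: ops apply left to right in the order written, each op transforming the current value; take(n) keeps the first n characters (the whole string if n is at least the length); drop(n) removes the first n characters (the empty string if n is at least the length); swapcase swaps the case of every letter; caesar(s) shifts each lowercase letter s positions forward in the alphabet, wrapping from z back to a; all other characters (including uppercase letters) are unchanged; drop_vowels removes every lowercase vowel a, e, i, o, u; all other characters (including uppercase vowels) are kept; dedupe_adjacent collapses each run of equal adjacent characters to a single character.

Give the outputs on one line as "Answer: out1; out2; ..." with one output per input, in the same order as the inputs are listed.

Execution, op by op:
  "eakabrhcyqu" -> "eakabrhcyqu" -> "EAKABRHCYQU" -> "UQYCHRBAKAE"
  "wsfua" -> "wsfua" -> "WSFUA" -> "AUFSW"
  "tbbruzqhdskh" -> "tbruzqhdskh" -> "TBRUZQHDSKH" -> "HKSDHQZURBT"
  "tqaxxqg" -> "tqaxqg" -> "TQAXQG" -> "GQXAQT"
  "xvvmjcz" -> "xvmjcz" -> "XVMJCZ" -> "ZCJMVX"
  "uce" -> "uce" -> "UCE" -> "ECU"

"UQYCHRBAKAE"; "AUFSW"; "HKSDHQZURBT"; "GQXAQT"; "ZCJMVX"; "ECU"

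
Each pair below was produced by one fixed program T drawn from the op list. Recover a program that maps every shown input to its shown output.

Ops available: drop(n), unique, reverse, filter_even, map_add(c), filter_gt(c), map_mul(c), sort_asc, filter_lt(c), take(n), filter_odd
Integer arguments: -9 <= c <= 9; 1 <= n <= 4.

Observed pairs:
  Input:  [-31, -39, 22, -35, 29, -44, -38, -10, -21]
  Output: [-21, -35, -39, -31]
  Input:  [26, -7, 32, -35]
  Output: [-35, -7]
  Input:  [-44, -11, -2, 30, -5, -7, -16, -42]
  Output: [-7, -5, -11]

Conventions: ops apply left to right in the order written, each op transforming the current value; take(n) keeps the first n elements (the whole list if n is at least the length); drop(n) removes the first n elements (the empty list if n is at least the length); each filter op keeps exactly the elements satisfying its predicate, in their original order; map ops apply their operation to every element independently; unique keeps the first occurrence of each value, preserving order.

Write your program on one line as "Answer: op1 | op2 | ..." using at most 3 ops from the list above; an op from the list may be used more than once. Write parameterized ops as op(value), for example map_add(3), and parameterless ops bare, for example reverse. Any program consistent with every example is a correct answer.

filter_odd | filter_lt(2) | reverse

Check, running the answer program on each example:
  [-31, -39, 22, -35, 29, -44, -38, -10, -21] -> [-31, -39, -35, 29, -21] -> [-31, -39, -35, -21] -> [-21, -35, -39, -31]
  [26, -7, 32, -35] -> [-7, -35] -> [-7, -35] -> [-35, -7]
  [-44, -11, -2, 30, -5, -7, -16, -42] -> [-11, -5, -7] -> [-11, -5, -7] -> [-7, -5, -11]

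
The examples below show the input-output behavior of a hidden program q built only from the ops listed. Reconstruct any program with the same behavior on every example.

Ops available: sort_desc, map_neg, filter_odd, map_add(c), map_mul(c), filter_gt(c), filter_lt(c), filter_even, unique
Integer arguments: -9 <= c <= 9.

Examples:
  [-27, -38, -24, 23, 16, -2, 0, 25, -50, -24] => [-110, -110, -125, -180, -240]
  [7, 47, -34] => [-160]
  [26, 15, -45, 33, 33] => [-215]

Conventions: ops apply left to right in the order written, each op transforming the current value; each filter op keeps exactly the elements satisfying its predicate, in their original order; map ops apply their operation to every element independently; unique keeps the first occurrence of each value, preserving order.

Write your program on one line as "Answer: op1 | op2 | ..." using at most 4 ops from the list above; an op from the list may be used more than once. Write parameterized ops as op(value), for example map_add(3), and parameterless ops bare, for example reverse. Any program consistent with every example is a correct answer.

filter_lt(-7) | sort_desc | map_add(2) | map_mul(5)

Check, running the answer program on each example:
  [-27, -38, -24, 23, 16, -2, 0, 25, -50, -24] -> [-27, -38, -24, -50, -24] -> [-24, -24, -27, -38, -50] -> [-22, -22, -25, -36, -48] -> [-110, -110, -125, -180, -240]
  [7, 47, -34] -> [-34] -> [-34] -> [-32] -> [-160]
  [26, 15, -45, 33, 33] -> [-45] -> [-45] -> [-43] -> [-215]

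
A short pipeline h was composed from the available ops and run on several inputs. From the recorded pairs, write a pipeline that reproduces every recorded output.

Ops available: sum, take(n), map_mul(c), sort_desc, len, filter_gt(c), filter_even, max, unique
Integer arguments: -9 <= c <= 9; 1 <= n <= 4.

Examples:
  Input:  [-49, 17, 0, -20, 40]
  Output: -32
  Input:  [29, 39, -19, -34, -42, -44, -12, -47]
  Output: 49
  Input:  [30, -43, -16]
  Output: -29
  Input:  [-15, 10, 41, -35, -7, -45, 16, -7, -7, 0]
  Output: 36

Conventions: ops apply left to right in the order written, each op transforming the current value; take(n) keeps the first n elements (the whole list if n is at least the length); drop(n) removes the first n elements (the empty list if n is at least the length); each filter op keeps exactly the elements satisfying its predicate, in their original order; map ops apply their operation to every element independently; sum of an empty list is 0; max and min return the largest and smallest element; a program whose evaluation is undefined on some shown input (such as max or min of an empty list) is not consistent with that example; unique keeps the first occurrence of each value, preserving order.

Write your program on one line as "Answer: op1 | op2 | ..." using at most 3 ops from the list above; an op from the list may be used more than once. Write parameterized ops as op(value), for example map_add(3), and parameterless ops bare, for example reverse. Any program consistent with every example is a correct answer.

take(3) | sum

Check, running the answer program on each example:
  [-49, 17, 0, -20, 40] -> [-49, 17, 0] -> -32
  [29, 39, -19, -34, -42, -44, -12, -47] -> [29, 39, -19] -> 49
  [30, -43, -16] -> [30, -43, -16] -> -29
  [-15, 10, 41, -35, -7, -45, 16, -7, -7, 0] -> [-15, 10, 41] -> 36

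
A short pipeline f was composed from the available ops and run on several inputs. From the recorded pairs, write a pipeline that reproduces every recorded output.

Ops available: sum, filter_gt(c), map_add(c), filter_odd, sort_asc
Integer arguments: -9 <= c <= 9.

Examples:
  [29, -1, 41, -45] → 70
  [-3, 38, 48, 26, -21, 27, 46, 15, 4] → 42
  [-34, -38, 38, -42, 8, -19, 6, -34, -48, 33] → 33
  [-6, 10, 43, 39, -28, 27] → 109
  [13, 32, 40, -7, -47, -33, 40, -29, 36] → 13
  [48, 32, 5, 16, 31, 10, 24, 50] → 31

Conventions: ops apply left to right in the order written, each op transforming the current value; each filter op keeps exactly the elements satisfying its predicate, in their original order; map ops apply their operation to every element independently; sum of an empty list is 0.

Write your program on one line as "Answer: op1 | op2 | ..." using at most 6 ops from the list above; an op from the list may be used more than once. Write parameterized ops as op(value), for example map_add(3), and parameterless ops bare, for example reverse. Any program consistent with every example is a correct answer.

filter_gt(-2) | sort_asc | filter_gt(7) | filter_odd | sum

Check, running the answer program on each example:
  [29, -1, 41, -45] -> [29, -1, 41] -> [-1, 29, 41] -> [29, 41] -> [29, 41] -> 70
  [-3, 38, 48, 26, -21, 27, 46, 15, 4] -> [38, 48, 26, 27, 46, 15, 4] -> [4, 15, 26, 27, 38, 46, 48] -> [15, 26, 27, 38, 46, 48] -> [15, 27] -> 42
  [-34, -38, 38, -42, 8, -19, 6, -34, -48, 33] -> [38, 8, 6, 33] -> [6, 8, 33, 38] -> [8, 33, 38] -> [33] -> 33
  [-6, 10, 43, 39, -28, 27] -> [10, 43, 39, 27] -> [10, 27, 39, 43] -> [10, 27, 39, 43] -> [27, 39, 43] -> 109
  [13, 32, 40, -7, -47, -33, 40, -29, 36] -> [13, 32, 40, 40, 36] -> [13, 32, 36, 40, 40] -> [13, 32, 36, 40, 40] -> [13] -> 13
  [48, 32, 5, 16, 31, 10, 24, 50] -> [48, 32, 5, 16, 31, 10, 24, 50] -> [5, 10, 16, 24, 31, 32, 48, 50] -> [10, 16, 24, 31, 32, 48, 50] -> [31] -> 31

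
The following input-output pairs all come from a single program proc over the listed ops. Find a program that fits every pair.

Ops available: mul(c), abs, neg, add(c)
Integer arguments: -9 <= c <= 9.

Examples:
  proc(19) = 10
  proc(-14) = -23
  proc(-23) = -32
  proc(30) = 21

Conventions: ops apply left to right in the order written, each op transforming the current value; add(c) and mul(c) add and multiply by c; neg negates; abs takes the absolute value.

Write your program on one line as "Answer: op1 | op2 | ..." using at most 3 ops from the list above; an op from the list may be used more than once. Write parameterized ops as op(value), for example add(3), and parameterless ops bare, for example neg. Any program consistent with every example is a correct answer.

neg | add(9) | neg

Check, running the answer program on each example:
  19 -> -19 -> -10 -> 10
  -14 -> 14 -> 23 -> -23
  -23 -> 23 -> 32 -> -32
  30 -> -30 -> -21 -> 21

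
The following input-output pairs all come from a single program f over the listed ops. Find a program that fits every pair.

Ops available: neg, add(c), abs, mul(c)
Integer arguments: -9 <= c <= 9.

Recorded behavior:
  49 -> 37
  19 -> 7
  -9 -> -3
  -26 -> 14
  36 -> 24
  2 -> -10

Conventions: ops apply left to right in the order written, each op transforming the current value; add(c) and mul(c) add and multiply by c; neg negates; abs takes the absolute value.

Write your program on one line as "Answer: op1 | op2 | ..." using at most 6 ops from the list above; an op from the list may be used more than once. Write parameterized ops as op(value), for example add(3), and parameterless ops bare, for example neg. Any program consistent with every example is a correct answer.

abs | add(-3) | neg | add(9) | neg

Check, running the answer program on each example:
  49 -> 49 -> 46 -> -46 -> -37 -> 37
  19 -> 19 -> 16 -> -16 -> -7 -> 7
  -9 -> 9 -> 6 -> -6 -> 3 -> -3
  -26 -> 26 -> 23 -> -23 -> -14 -> 14
  36 -> 36 -> 33 -> -33 -> -24 -> 24
  2 -> 2 -> -1 -> 1 -> 10 -> -10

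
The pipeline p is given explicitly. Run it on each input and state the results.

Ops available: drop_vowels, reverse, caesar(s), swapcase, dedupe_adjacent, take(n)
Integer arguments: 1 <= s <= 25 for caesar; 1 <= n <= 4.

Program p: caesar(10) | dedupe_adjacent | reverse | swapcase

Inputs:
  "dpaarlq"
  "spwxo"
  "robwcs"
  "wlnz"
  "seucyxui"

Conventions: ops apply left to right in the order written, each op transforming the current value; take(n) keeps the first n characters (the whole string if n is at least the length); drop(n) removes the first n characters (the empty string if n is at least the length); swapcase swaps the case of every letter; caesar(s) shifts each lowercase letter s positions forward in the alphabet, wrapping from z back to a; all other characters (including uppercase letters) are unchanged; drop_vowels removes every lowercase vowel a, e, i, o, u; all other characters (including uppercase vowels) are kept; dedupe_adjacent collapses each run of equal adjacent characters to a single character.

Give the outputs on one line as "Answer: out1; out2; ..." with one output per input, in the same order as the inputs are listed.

Execution, op by op:
  "dpaarlq" -> "nzkkbva" -> "nzkbva" -> "avbkzn" -> "AVBKZN"
  "spwxo" -> "czghy" -> "czghy" -> "yhgzc" -> "YHGZC"
  "robwcs" -> "bylgmc" -> "bylgmc" -> "cmglyb" -> "CMGLYB"
  "wlnz" -> "gvxj" -> "gvxj" -> "jxvg" -> "JXVG"
  "seucyxui" -> "coemihes" -> "coemihes" -> "sehimeoc" -> "SEHIMEOC"

"AVBKZN"; "YHGZC"; "CMGLYB"; "JXVG"; "SEHIMEOC"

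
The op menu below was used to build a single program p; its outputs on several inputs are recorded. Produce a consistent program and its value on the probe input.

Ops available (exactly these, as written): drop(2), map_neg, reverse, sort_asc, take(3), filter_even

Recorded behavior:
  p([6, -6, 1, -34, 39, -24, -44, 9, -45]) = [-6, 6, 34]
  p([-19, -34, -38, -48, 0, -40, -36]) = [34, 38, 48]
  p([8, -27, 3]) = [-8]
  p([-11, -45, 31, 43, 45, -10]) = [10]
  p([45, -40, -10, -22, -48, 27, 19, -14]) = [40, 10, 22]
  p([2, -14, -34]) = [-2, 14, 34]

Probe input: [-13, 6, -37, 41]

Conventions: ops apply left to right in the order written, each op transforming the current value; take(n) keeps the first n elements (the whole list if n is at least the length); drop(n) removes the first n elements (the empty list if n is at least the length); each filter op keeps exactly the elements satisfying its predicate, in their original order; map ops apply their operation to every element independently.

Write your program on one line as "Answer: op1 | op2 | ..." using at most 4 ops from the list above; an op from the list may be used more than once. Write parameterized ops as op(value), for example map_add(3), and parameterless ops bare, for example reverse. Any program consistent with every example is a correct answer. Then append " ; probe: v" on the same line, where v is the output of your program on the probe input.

filter_even | map_neg | take(3) ; probe: [-6]

Check, running the answer program on each example:
  [6, -6, 1, -34, 39, -24, -44, 9, -45] -> [6, -6, -34, -24, -44] -> [-6, 6, 34, 24, 44] -> [-6, 6, 34]
  [-19, -34, -38, -48, 0, -40, -36] -> [-34, -38, -48, 0, -40, -36] -> [34, 38, 48, 0, 40, 36] -> [34, 38, 48]
  [8, -27, 3] -> [8] -> [-8] -> [-8]
  [-11, -45, 31, 43, 45, -10] -> [-10] -> [10] -> [10]
  [45, -40, -10, -22, -48, 27, 19, -14] -> [-40, -10, -22, -48, -14] -> [40, 10, 22, 48, 14] -> [40, 10, 22]
  [2, -14, -34] -> [2, -14, -34] -> [-2, 14, 34] -> [-2, 14, 34]
  probe: [-13, 6, -37, 41] -> [6] -> [-6] -> [-6]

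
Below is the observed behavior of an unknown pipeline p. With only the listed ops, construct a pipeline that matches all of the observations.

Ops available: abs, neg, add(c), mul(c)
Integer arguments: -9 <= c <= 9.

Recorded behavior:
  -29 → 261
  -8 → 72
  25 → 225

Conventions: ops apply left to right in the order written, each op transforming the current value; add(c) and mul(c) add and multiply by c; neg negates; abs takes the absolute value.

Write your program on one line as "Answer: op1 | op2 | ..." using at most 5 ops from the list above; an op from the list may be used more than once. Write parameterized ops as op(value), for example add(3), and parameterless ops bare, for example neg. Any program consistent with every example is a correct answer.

mul(-3) | abs | mul(-3) | abs

Check, running the answer program on each example:
  -29 -> 87 -> 87 -> -261 -> 261
  -8 -> 24 -> 24 -> -72 -> 72
  25 -> -75 -> 75 -> -225 -> 225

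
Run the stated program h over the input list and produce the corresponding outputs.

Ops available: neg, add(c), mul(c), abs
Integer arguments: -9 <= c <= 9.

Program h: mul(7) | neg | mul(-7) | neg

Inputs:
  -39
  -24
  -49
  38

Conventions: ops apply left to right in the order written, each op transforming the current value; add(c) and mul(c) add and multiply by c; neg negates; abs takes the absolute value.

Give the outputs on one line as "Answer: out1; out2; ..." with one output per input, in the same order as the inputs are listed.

1911; 1176; 2401; -1862

Execution, op by op:
  -39 -> -273 -> 273 -> -1911 -> 1911
  -24 -> -168 -> 168 -> -1176 -> 1176
  -49 -> -343 -> 343 -> -2401 -> 2401
  38 -> 266 -> -266 -> 1862 -> -1862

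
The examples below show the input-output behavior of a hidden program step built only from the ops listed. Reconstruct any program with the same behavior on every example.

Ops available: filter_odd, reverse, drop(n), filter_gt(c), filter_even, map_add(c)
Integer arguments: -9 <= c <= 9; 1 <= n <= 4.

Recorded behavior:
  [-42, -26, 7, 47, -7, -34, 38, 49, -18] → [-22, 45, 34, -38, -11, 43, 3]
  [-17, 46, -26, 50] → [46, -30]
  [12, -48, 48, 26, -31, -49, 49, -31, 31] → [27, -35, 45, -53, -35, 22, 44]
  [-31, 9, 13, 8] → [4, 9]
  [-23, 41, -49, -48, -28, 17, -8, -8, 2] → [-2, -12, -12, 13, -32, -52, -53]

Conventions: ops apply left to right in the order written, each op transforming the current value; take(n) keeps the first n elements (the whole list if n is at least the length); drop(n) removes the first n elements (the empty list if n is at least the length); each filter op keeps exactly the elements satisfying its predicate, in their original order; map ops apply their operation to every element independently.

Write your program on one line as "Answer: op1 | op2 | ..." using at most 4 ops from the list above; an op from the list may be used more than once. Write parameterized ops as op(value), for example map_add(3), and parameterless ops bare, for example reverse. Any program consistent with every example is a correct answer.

drop(2) | reverse | map_add(-4)

Check, running the answer program on each example:
  [-42, -26, 7, 47, -7, -34, 38, 49, -18] -> [7, 47, -7, -34, 38, 49, -18] -> [-18, 49, 38, -34, -7, 47, 7] -> [-22, 45, 34, -38, -11, 43, 3]
  [-17, 46, -26, 50] -> [-26, 50] -> [50, -26] -> [46, -30]
  [12, -48, 48, 26, -31, -49, 49, -31, 31] -> [48, 26, -31, -49, 49, -31, 31] -> [31, -31, 49, -49, -31, 26, 48] -> [27, -35, 45, -53, -35, 22, 44]
  [-31, 9, 13, 8] -> [13, 8] -> [8, 13] -> [4, 9]
  [-23, 41, -49, -48, -28, 17, -8, -8, 2] -> [-49, -48, -28, 17, -8, -8, 2] -> [2, -8, -8, 17, -28, -48, -49] -> [-2, -12, -12, 13, -32, -52, -53]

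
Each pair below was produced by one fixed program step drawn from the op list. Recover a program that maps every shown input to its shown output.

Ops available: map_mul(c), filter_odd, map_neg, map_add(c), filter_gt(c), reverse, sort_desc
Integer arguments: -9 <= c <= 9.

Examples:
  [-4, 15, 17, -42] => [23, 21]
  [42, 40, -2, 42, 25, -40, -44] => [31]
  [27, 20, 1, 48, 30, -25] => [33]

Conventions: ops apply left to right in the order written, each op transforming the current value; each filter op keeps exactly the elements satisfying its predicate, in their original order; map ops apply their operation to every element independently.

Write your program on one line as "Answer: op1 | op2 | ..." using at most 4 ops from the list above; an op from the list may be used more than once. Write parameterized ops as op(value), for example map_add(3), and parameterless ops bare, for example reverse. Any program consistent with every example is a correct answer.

filter_gt(8) | sort_desc | filter_odd | map_add(6)

Check, running the answer program on each example:
  [-4, 15, 17, -42] -> [15, 17] -> [17, 15] -> [17, 15] -> [23, 21]
  [42, 40, -2, 42, 25, -40, -44] -> [42, 40, 42, 25] -> [42, 42, 40, 25] -> [25] -> [31]
  [27, 20, 1, 48, 30, -25] -> [27, 20, 48, 30] -> [48, 30, 27, 20] -> [27] -> [33]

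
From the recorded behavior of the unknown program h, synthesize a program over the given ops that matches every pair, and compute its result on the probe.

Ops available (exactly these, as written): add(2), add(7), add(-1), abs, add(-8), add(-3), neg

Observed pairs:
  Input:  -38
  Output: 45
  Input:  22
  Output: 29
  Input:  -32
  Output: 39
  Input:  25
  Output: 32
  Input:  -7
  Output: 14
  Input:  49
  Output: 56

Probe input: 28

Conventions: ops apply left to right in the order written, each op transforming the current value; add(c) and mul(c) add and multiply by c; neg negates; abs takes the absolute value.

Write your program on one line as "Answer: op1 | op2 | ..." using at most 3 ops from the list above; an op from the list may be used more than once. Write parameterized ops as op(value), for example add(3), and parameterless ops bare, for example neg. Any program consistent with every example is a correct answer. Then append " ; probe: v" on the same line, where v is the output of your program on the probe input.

neg | abs | add(7) ; probe: 35

Check, running the answer program on each example:
  -38 -> 38 -> 38 -> 45
  22 -> -22 -> 22 -> 29
  -32 -> 32 -> 32 -> 39
  25 -> -25 -> 25 -> 32
  -7 -> 7 -> 7 -> 14
  49 -> -49 -> 49 -> 56
  probe: 28 -> -28 -> 28 -> 35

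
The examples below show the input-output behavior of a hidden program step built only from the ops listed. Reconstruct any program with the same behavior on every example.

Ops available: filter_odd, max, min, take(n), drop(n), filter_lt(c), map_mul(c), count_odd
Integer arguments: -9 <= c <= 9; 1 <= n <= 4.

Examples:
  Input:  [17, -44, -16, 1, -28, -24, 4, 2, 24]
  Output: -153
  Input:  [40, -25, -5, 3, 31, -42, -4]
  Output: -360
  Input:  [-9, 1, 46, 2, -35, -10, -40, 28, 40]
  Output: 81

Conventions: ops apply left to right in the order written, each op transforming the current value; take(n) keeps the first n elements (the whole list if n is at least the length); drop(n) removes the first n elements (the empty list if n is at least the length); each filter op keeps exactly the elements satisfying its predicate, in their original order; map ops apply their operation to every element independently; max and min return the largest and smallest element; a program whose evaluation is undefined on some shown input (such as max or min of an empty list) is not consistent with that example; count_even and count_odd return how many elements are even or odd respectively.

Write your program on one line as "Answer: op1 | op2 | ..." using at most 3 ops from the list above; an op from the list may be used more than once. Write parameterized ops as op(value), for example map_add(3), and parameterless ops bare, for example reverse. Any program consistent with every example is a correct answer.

take(1) | map_mul(-9) | max

Check, running the answer program on each example:
  [17, -44, -16, 1, -28, -24, 4, 2, 24] -> [17] -> [-153] -> -153
  [40, -25, -5, 3, 31, -42, -4] -> [40] -> [-360] -> -360
  [-9, 1, 46, 2, -35, -10, -40, 28, 40] -> [-9] -> [81] -> 81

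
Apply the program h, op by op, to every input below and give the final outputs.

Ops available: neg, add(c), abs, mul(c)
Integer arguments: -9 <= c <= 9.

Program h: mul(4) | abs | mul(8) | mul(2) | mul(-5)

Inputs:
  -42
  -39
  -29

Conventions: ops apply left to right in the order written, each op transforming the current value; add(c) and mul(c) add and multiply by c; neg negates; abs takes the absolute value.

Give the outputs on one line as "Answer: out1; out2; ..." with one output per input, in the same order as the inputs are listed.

Execution, op by op:
  -42 -> -168 -> 168 -> 1344 -> 2688 -> -13440
  -39 -> -156 -> 156 -> 1248 -> 2496 -> -12480
  -29 -> -116 -> 116 -> 928 -> 1856 -> -9280

-13440; -12480; -9280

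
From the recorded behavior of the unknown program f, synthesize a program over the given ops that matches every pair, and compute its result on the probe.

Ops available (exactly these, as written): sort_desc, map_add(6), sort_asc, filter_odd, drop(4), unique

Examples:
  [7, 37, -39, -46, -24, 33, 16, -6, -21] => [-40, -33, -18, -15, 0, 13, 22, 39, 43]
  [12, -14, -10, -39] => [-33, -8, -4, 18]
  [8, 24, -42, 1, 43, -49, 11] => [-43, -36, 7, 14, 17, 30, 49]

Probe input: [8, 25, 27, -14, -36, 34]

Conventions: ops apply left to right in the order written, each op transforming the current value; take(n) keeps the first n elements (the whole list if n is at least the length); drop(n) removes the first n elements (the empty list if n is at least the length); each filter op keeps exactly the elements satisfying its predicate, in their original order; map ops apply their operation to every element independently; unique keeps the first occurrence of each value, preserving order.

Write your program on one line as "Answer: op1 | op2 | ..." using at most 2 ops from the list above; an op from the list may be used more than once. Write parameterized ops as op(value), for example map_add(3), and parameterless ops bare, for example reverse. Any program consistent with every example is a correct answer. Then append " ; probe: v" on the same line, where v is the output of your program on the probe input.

map_add(6) | sort_asc ; probe: [-30, -8, 14, 31, 33, 40]

Check, running the answer program on each example:
  [7, 37, -39, -46, -24, 33, 16, -6, -21] -> [13, 43, -33, -40, -18, 39, 22, 0, -15] -> [-40, -33, -18, -15, 0, 13, 22, 39, 43]
  [12, -14, -10, -39] -> [18, -8, -4, -33] -> [-33, -8, -4, 18]
  [8, 24, -42, 1, 43, -49, 11] -> [14, 30, -36, 7, 49, -43, 17] -> [-43, -36, 7, 14, 17, 30, 49]
  probe: [8, 25, 27, -14, -36, 34] -> [14, 31, 33, -8, -30, 40] -> [-30, -8, 14, 31, 33, 40]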